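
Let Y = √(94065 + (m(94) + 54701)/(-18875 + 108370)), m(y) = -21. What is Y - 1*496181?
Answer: -496181 + √30136194960529/17899 ≈ -4.9587e+5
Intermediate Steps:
Y = √30136194960529/17899 (Y = √(94065 + (-21 + 54701)/(-18875 + 108370)) = √(94065 + 54680/89495) = √(94065 + 54680*(1/89495)) = √(94065 + 10936/17899) = √(1683680371/17899) = √30136194960529/17899 ≈ 306.70)
Y - 1*496181 = √30136194960529/17899 - 1*496181 = √30136194960529/17899 - 496181 = -496181 + √30136194960529/17899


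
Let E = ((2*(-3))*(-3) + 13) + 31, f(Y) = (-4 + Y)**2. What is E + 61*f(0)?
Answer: 1038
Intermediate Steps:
E = 62 (E = (-6*(-3) + 13) + 31 = (18 + 13) + 31 = 31 + 31 = 62)
E + 61*f(0) = 62 + 61*(-4 + 0)**2 = 62 + 61*(-4)**2 = 62 + 61*16 = 62 + 976 = 1038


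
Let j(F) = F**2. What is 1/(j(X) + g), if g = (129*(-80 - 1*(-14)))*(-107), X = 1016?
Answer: 1/1943254 ≈ 5.1460e-7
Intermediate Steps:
g = 910998 (g = (129*(-80 + 14))*(-107) = (129*(-66))*(-107) = -8514*(-107) = 910998)
1/(j(X) + g) = 1/(1016**2 + 910998) = 1/(1032256 + 910998) = 1/1943254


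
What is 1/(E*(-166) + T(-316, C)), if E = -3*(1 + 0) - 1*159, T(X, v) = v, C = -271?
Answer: 1/26621 ≈ 3.7564e-5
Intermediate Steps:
E = -162 (E = -3*1 - 159 = -3 - 159 = -162)
1/(E*(-166) + T(-316, C)) = 1/(-162*(-166) - 271) = 1/(26892 - 271) = 1/26621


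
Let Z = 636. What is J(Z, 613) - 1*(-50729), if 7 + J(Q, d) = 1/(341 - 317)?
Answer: 1217329/24 ≈ 50722.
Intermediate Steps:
J(Q, d) = -167/24 (J(Q, d) = -7 + 1/(341 - 317) = -7 + 1/24 = -167/24)
J(Z, 613) - 1*(-50729) = -167/24 - 1*(-50729) = -167/24 + 50729 = 1217329/24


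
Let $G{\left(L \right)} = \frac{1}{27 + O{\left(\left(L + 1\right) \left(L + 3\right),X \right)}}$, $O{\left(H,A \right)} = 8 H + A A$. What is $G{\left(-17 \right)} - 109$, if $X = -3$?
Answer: $- \frac{199251}{1828} \approx -109.0$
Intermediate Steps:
$O{\left(H,A \right)} = A^{2} + 8 H$ ($O{\left(H,A \right)} = 8 H + A^{2} = A^{2} + 8 H$)
$G{\left(L \right)} = \frac{1}{36 + 8 \left(1 + L\right) \left(3 + L\right)}$ ($G{\left(L \right)} = \frac{1}{27 + \left(\left(-3\right)^{2} + 8 \left(L + 1\right) \left(L + 3\right)\right)} = \frac{1}{27 + \left(9 + 8 \left(1 + L\right) \left(3 + L\right)\right)} = \frac{1}{36 + 8 \left(1 + L\right) \left(3 + L\right)}$)
$G{\left(-17 \right)} - 109 = \frac{1}{4 \left(15 + 2 \left(-17\right)^{2} + 8 \left(-17\right)\right)} - 109 = \frac{1}{4 \left(15 + 2 \cdot 289 - 136\right)} - 109 = \frac{1}{4 \left(15 + 578 - 136\right)} - 109 = \frac{1}{4 \cdot 457} - 109 = \frac{1}{4} \cdot \frac{1}{457} - 109 = \frac{1}{1828} - 109 = - \frac{199251}{1828}$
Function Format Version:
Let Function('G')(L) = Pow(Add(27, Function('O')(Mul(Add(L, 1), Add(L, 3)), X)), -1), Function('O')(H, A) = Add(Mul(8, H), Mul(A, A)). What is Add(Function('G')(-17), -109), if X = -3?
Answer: Rational(-199251, 1828) ≈ -109.00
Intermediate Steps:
Function('O')(H, A) = Add(Pow(A, 2), Mul(8, H)) (Function('O')(H, A) = Add(Mul(8, H), Pow(A, 2)) = Add(Pow(A, 2), Mul(8, H)))
Function('G')(L) = Pow(Add(36, Mul(8, Add(1, L), Add(3, L))), -1) (Function('G')(L) = Pow(Add(27, Add(Pow(-3, 2), Mul(8, Mul(Add(L, 1), Add(L, 3))))), -1) = Pow(Add(27, Add(9, Mul(8, Mul(Add(1, L), Add(3, L))))), -1) = Pow(Add(27, Add(9, Mul(8, Add(1, L), Add(3, L)))), -1) = Pow(Add(36, Mul(8, Add(1, L), Add(3, L))), -1))
Add(Function('G')(-17), -109) = Add(Mul(Rational(1, 4), Pow(Add(15, Mul(2, Pow(-17, 2)), Mul(8, -17)), -1)), -109) = Add(Mul(Rational(1, 4), Pow(Add(15, Mul(2, 289), -136), -1)), -109) = Add(Mul(Rational(1, 4), Pow(Add(15, 578, -136), -1)), -109) = Add(Mul(Rational(1, 4), Pow(457, -1)), -109) = Add(Mul(Rational(1, 4), Rational(1, 457)), -109) = Add(Rational(1, 1828), -109) = Rational(-199251, 1828)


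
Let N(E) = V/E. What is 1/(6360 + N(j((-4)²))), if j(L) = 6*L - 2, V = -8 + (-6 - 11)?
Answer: 94/597815 ≈ 0.00015724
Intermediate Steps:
V = -25 (V = -8 - 17 = -25)
j(L) = -2 + 6*L
N(E) = -25/E
1/(6360 + N(j((-4)²))) = 1/(6360 - 25/(-2 + 6*(-4)²)) = 1/(6360 - 25/(-2 + 6*16)) = 1/(6360 - 25/(-2 + 96)) = 1/(6360 - 25/94) = 1/(597815/94) = 94/597815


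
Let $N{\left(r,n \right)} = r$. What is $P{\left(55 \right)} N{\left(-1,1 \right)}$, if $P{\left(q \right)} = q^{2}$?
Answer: $-3025$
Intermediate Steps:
$P{\left(55 \right)} N{\left(-1,1 \right)} = 55^{2} \left(-1\right) = 3025 \left(-1\right) = -3025$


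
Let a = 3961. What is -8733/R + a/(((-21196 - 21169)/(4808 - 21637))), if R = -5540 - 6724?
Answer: 272628051387/173188120 ≈ 1574.2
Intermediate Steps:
R = -12264
-8733/R + a/(((-21196 - 21169)/(4808 - 21637))) = -8733/(-12264) + 3961/(((-21196 - 21169)/(4808 - 21637))) = -8733*(-1/12264) + 3961/((-42365/(-16829))) = 2911/4088 + 3961/((-42365*(-1/16829))) = 2911/4088 + 3961/(42365/16829) = 2911/4088 + 3961*(16829/42365) = 2911/4088 + 66659669/42365 = 272628051387/173188120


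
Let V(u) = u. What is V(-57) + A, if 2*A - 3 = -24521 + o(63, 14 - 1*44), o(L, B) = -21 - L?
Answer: -12358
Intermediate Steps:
A = -12301 (A = 3/2 + (-24521 + (-21 - 1*63))/2 = 3/2 + (-24521 + (-21 - 63))/2 = 3/2 + (-24521 - 84)/2 = 3/2 + (½)*(-24605) = 3/2 - 24605/2 = -12301)
V(-57) + A = -57 - 12301 = -12358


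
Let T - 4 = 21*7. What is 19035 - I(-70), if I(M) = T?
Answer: 18884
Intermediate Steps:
T = 151 (T = 4 + 21*7 = 4 + 147 = 151)
I(M) = 151
19035 - I(-70) = 19035 - 1*151 = 19035 - 151 = 18884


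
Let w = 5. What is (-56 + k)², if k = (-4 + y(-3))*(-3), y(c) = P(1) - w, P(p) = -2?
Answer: 529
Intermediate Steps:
y(c) = -7 (y(c) = -2 - 1*5 = -2 - 5 = -7)
k = 33 (k = (-4 - 7)*(-3) = -11*(-3) = 33)
(-56 + k)² = (-56 + 33)² = (-23)² = 529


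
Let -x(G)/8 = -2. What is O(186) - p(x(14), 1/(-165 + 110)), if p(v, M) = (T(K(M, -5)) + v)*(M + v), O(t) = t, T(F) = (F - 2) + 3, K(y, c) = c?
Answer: -318/55 ≈ -5.7818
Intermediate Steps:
x(G) = 16 (x(G) = -8*(-2) = 16)
T(F) = 1 + F (T(F) = (-2 + F) + 3 = 1 + F)
p(v, M) = (-4 + v)*(M + v) (p(v, M) = ((1 - 5) + v)*(M + v) = (-4 + v)*(M + v))
O(186) - p(x(14), 1/(-165 + 110)) = 186 - (16² - 4/(-165 + 110) - 4*16 + 16/(-165 + 110)) = 186 - (256 - 4/(-55) - 64 + 16/(-55)) = 186 - (256 - 4*(-1/55) - 64 - 1/55*16) = 186 - (256 + 4/55 - 64 - 16/55) = 186 - 1*10548/55 = 186 - 10548/55 = -318/55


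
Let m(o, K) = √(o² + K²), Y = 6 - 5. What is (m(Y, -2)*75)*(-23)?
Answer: -1725*√5 ≈ -3857.2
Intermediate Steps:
Y = 1
m(o, K) = √(K² + o²)
(m(Y, -2)*75)*(-23) = (√((-2)² + 1²)*75)*(-23) = (√(4 + 1)*75)*(-23) = (√5*75)*(-23) = (75*√5)*(-23) = -1725*√5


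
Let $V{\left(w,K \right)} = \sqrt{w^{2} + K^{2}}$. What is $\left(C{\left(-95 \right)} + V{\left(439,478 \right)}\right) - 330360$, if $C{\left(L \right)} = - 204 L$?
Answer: $-310980 + \sqrt{421205} \approx -3.1033 \cdot 10^{5}$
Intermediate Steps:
$V{\left(w,K \right)} = \sqrt{K^{2} + w^{2}}$
$\left(C{\left(-95 \right)} + V{\left(439,478 \right)}\right) - 330360 = \left(\left(-204\right) \left(-95\right) + \sqrt{478^{2} + 439^{2}}\right) - 330360 = \left(19380 + \sqrt{228484 + 192721}\right) - 330360 = \left(19380 + \sqrt{421205}\right) - 330360 = -310980 + \sqrt{421205}$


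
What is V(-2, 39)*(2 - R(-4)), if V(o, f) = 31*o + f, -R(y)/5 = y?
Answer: 414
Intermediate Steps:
R(y) = -5*y
V(o, f) = f + 31*o
V(-2, 39)*(2 - R(-4)) = (39 + 31*(-2))*(2 - (-5)*(-4)) = (39 - 62)*(2 - 1*20) = -23*(2 - 20) = -23*(-18) = 414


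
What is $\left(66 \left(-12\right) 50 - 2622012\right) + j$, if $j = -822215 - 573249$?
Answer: $-4057076$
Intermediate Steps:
$j = -1395464$
$\left(66 \left(-12\right) 50 - 2622012\right) + j = \left(66 \left(-12\right) 50 - 2622012\right) - 1395464 = \left(\left(-792\right) 50 - 2622012\right) - 1395464 = \left(-39600 - 2622012\right) - 1395464 = -2661612 - 1395464 = -4057076$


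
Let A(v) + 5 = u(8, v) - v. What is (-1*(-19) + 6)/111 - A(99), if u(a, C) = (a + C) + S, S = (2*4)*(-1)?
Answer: 580/111 ≈ 5.2252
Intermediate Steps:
S = -8 (S = 8*(-1) = -8)
u(a, C) = -8 + C + a (u(a, C) = (a + C) - 8 = (C + a) - 8 = -8 + C + a)
A(v) = -5 (A(v) = -5 + ((-8 + v + 8) - v) = -5 + (v - v) = -5 + 0 = -5)
(-1*(-19) + 6)/111 - A(99) = (-1*(-19) + 6)/111 - 1*(-5) = (19 + 6)/111 + 5 = (1/111)*25 + 5 = 25/111 + 5 = 580/111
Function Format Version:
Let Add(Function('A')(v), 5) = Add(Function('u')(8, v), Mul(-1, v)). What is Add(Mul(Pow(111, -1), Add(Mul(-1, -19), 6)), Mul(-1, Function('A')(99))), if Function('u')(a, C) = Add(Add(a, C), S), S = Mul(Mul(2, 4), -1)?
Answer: Rational(580, 111) ≈ 5.2252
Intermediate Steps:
S = -8 (S = Mul(8, -1) = -8)
Function('u')(a, C) = Add(-8, C, a) (Function('u')(a, C) = Add(Add(a, C), -8) = Add(Add(C, a), -8) = Add(-8, C, a))
Function('A')(v) = -5 (Function('A')(v) = Add(-5, Add(Add(-8, v, 8), Mul(-1, v))) = Add(-5, Add(v, Mul(-1, v))) = Add(-5, 0) = -5)
Add(Mul(Pow(111, -1), Add(Mul(-1, -19), 6)), Mul(-1, Function('A')(99))) = Add(Mul(Pow(111, -1), Add(Mul(-1, -19), 6)), Mul(-1, -5)) = Add(Mul(Rational(1, 111), Add(19, 6)), 5) = Add(Mul(Rational(1, 111), 25), 5) = Add(Rational(25, 111), 5) = Rational(580, 111)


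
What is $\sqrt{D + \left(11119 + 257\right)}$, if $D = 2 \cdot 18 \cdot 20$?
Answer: $24 \sqrt{21} \approx 109.98$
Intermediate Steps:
$D = 720$ ($D = 36 \cdot 20 = 720$)
$\sqrt{D + \left(11119 + 257\right)} = \sqrt{720 + \left(11119 + 257\right)} = \sqrt{720 + 11376} = \sqrt{12096} = 24 \sqrt{21}$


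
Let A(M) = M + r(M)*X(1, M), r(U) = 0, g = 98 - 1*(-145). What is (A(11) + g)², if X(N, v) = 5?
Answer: 64516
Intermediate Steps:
g = 243 (g = 98 + 145 = 243)
A(M) = M (A(M) = M + 0*5 = M + 0 = M)
(A(11) + g)² = (11 + 243)² = 254² = 64516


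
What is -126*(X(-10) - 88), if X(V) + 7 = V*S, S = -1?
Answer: 10710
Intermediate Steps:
X(V) = -7 - V (X(V) = -7 + V*(-1) = -7 - V)
-126*(X(-10) - 88) = -126*((-7 - 1*(-10)) - 88) = -126*((-7 + 10) - 88) = -126*(3 - 88) = -126*(-85) = 10710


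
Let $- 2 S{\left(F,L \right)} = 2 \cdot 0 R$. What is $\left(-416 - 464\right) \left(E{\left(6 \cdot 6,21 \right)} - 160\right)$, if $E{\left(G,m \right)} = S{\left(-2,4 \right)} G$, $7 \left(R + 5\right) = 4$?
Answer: $140800$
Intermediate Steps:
$R = - \frac{31}{7}$ ($R = -5 + \frac{1}{7} \cdot 4 = -5 + \frac{4}{7} = - \frac{31}{7} \approx -4.4286$)
$S{\left(F,L \right)} = 0$ ($S{\left(F,L \right)} = - \frac{2 \cdot 0 \left(- \frac{31}{7}\right)}{2} = - \frac{0 \left(- \frac{31}{7}\right)}{2} = \left(- \frac{1}{2}\right) 0 = 0$)
$E{\left(G,m \right)} = 0$ ($E{\left(G,m \right)} = 0 G = 0$)
$\left(-416 - 464\right) \left(E{\left(6 \cdot 6,21 \right)} - 160\right) = \left(-416 - 464\right) \left(0 - 160\right) = \left(-880\right) \left(-160\right) = 140800$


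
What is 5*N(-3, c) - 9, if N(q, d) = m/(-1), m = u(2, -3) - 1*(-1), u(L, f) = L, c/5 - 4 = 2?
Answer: -24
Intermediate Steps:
c = 30 (c = 20 + 5*2 = 20 + 10 = 30)
m = 3 (m = 2 - 1*(-1) = 2 + 1 = 3)
N(q, d) = -3 (N(q, d) = 3/(-1) = 3*(-1) = -3)
5*N(-3, c) - 9 = 5*(-3) - 9 = -15 - 9 = -24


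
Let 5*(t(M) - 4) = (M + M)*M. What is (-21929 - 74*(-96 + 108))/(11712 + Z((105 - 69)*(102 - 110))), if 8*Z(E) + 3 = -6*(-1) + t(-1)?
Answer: -912680/468517 ≈ -1.9480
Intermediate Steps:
t(M) = 4 + 2*M²/5 (t(M) = 4 + ((M + M)*M)/5 = 4 + ((2*M)*M)/5 = 4 + (2*M²)/5 = 4 + 2*M²/5)
Z(E) = 37/40 (Z(E) = -3/8 + (-6*(-1) + (4 + (⅖)*(-1)²))/8 = -3/8 + (6 + (4 + (⅖)*1))/8 = -3/8 + (6 + (4 + ⅖))/8 = -3/8 + (6 + 22/5)/8 = -3/8 + (⅛)*(52/5) = -3/8 + 13/10 = 37/40)
(-21929 - 74*(-96 + 108))/(11712 + Z((105 - 69)*(102 - 110))) = (-21929 - 74*(-96 + 108))/(11712 + 37/40) = (-21929 - 74*12)/(468517/40) = (-21929 - 888)*(40/468517) = -22817*40/468517 = -912680/468517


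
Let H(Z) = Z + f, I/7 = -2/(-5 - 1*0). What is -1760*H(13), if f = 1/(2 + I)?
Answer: -69740/3 ≈ -23247.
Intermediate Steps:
I = 14/5 (I = 7*(-2/(-5 - 1*0)) = 7*(-2/(-5 + 0)) = 7*(-2/(-5)) = 7*(-2*(-⅕)) = 7*(⅖) = 14/5 ≈ 2.8000)
f = 5/24 (f = 1/(2 + 14/5) = 1/(24/5) = 5/24 ≈ 0.20833)
H(Z) = 5/24 + Z (H(Z) = Z + 5/24 = 5/24 + Z)
-1760*H(13) = -1760*(5/24 + 13) = -1760*317/24 = -69740/3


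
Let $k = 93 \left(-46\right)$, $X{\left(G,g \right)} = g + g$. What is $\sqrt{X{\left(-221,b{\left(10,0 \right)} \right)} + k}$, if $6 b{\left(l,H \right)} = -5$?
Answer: $\frac{i \sqrt{38517}}{3} \approx 65.419 i$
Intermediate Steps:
$b{\left(l,H \right)} = - \frac{5}{6}$ ($b{\left(l,H \right)} = \frac{1}{6} \left(-5\right) = - \frac{5}{6}$)
$X{\left(G,g \right)} = 2 g$
$k = -4278$
$\sqrt{X{\left(-221,b{\left(10,0 \right)} \right)} + k} = \sqrt{2 \left(- \frac{5}{6}\right) - 4278} = \sqrt{- \frac{5}{3} - 4278} = \sqrt{- \frac{12839}{3}} = \frac{i \sqrt{38517}}{3}$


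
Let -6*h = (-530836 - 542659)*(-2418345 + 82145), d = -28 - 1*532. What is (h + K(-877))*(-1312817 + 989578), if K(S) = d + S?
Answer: 405325386894753829/3 ≈ 1.3511e+17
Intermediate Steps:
d = -560 (d = -28 - 532 = -560)
K(S) = -560 + S
h = -1253949509500/3 (h = -(-530836 - 542659)*(-2418345 + 82145)/6 = -(-1073495)*(-2336200)/6 = -⅙*2507899019000 = -1253949509500/3 ≈ -4.1798e+11)
(h + K(-877))*(-1312817 + 989578) = (-1253949509500/3 + (-560 - 877))*(-1312817 + 989578) = (-1253949509500/3 - 1437)*(-323239) = -1253949513811/3*(-323239) = 405325386894753829/3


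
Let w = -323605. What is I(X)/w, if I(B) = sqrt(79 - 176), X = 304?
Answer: -I*sqrt(97)/323605 ≈ -3.0435e-5*I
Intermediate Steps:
I(B) = I*sqrt(97) (I(B) = sqrt(-97) = I*sqrt(97))
I(X)/w = (I*sqrt(97))/(-323605) = (I*sqrt(97))*(-1/323605) = -I*sqrt(97)/323605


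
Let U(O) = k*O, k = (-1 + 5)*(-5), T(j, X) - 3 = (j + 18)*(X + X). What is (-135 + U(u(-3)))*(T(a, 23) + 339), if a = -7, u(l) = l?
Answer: -63600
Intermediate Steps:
T(j, X) = 3 + 2*X*(18 + j) (T(j, X) = 3 + (j + 18)*(X + X) = 3 + (18 + j)*(2*X) = 3 + 2*X*(18 + j))
k = -20 (k = 4*(-5) = -20)
U(O) = -20*O
(-135 + U(u(-3)))*(T(a, 23) + 339) = (-135 - 20*(-3))*((3 + 36*23 + 2*23*(-7)) + 339) = (-135 + 60)*((3 + 828 - 322) + 339) = -75*(509 + 339) = -75*848 = -63600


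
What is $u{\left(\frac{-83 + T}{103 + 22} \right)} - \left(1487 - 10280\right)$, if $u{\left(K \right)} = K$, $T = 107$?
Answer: $\frac{1099149}{125} \approx 8793.2$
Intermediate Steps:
$u{\left(\frac{-83 + T}{103 + 22} \right)} - \left(1487 - 10280\right) = \frac{-83 + 107}{103 + 22} - \left(1487 - 10280\right) = \frac{24}{125} - -8793 = 24 \cdot \frac{1}{125} + 8793 = \frac{24}{125} + 8793 = \frac{1099149}{125}$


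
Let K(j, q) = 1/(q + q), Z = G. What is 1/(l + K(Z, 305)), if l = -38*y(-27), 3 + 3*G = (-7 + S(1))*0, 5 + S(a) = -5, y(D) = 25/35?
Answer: -4270/115893 ≈ -0.036844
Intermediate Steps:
y(D) = 5/7 (y(D) = 25*(1/35) = 5/7)
S(a) = -10 (S(a) = -5 - 5 = -10)
G = -1 (G = -1 + ((-7 - 10)*0)/3 = -1 + (-17*0)/3 = -1 + (⅓)*0 = -1 + 0 = -1)
Z = -1
K(j, q) = 1/(2*q)
l = -190/7 (l = -38*5/7 = -190/7 ≈ -27.143)
1/(l + K(Z, 305)) = 1/(-190/7 + (½)/305) = 1/(-190/7 + (½)*(1/305)) = 1/(-190/7 + 1/610) = 1/(-115893/4270) = -4270/115893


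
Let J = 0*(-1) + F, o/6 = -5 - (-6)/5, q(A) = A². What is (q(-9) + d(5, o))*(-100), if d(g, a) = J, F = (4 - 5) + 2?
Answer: -8200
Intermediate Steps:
F = 1 (F = -1 + 2 = 1)
o = -114/5 (o = 6*(-5 - (-6)/5) = 6*(-5 - 1*(-6/5)) = 6*(-5 + 6/5) = 6*(-19/5) = -114/5 ≈ -22.800)
J = 1 (J = 0*(-1) + 1 = 0 + 1 = 1)
d(g, a) = 1
(q(-9) + d(5, o))*(-100) = ((-9)² + 1)*(-100) = (81 + 1)*(-100) = 82*(-100) = -8200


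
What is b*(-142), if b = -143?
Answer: 20306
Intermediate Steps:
b*(-142) = -143*(-142) = 20306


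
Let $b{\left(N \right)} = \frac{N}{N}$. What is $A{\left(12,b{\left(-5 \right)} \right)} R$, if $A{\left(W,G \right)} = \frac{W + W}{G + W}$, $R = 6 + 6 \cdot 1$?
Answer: $\frac{288}{13} \approx 22.154$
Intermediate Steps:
$b{\left(N \right)} = 1$
$R = 12$ ($R = 6 + 6 = 12$)
$A{\left(W,G \right)} = \frac{2 W}{G + W}$
$A{\left(12,b{\left(-5 \right)} \right)} R = 2 \cdot 12 \frac{1}{1 + 12} \cdot 12 = 2 \cdot 12 \cdot \frac{1}{13} \cdot 12 = \frac{24}{13} \cdot 12 = \frac{288}{13}$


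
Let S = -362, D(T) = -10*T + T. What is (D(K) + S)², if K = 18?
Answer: 274576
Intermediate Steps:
D(T) = -9*T
(D(K) + S)² = (-9*18 - 362)² = (-162 - 362)² = (-524)² = 274576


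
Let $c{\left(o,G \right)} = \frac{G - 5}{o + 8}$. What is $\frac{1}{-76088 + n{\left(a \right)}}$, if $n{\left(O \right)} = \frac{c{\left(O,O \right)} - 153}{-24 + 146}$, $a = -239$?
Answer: $- \frac{28182}{2144347115} \approx -1.3142 \cdot 10^{-5}$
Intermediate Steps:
$c{\left(o,G \right)} = \frac{-5 + G}{8 + o}$
$n{\left(O \right)} = - \frac{153}{122} + \frac{-5 + O}{122 \left(8 + O\right)}$ ($n{\left(O \right)} = \frac{\frac{-5 + O}{8 + O} - 153}{-24 + 146} = \frac{-153 + \frac{-5 + O}{8 + O}}{122} = \left(-153 + \frac{-5 + O}{8 + O}\right) \frac{1}{122} = - \frac{153}{122} + \frac{-5 + O}{122 \left(8 + O\right)}$)
$\frac{1}{-76088 + n{\left(a \right)}} = \frac{1}{-76088 + \frac{-1229 - -36328}{122 \left(8 - 239\right)}} = \frac{1}{-76088 + \frac{-1229 + 36328}{122 \left(-231\right)}} = \frac{1}{-76088 + \frac{1}{122} \left(- \frac{1}{231}\right) 35099} = \frac{1}{-76088 - \frac{35099}{28182}} = \frac{1}{- \frac{2144347115}{28182}} = - \frac{28182}{2144347115}$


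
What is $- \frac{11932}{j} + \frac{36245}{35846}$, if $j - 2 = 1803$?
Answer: $- \frac{19068013}{3405370} \approx -5.5994$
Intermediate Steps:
$j = 1805$ ($j = 2 + 1803 = 1805$)
$- \frac{11932}{j} + \frac{36245}{35846} = - \frac{11932}{1805} + \frac{36245}{35846} = \left(-11932\right) \frac{1}{1805} + 36245 \cdot \frac{1}{35846} = - \frac{628}{95} + \frac{36245}{35846} = - \frac{19068013}{3405370}$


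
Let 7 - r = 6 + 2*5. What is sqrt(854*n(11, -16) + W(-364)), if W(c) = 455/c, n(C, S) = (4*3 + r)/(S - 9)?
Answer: I*sqrt(10373)/10 ≈ 10.185*I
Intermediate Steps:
r = -9 (r = 7 - (6 + 2*5) = 7 - (6 + 10) = 7 - 1*16 = 7 - 16 = -9)
n(C, S) = 3/(-9 + S) (n(C, S) = (4*3 - 9)/(S - 9) = (12 - 9)/(-9 + S) = 3/(-9 + S))
sqrt(854*n(11, -16) + W(-364)) = sqrt(854*(3/(-9 - 16)) + 455/(-364)) = sqrt(854*(3/(-25)) + 455*(-1/364)) = sqrt(854*(3*(-1/25)) - 5/4) = sqrt(854*(-3/25) - 5/4) = sqrt(-2562/25 - 5/4) = sqrt(-10373/100) = I*sqrt(10373)/10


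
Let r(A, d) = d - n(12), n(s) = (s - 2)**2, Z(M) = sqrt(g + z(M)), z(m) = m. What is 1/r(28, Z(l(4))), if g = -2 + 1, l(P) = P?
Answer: -100/9997 - sqrt(3)/9997 ≈ -0.010176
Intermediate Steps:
g = -1
Z(M) = sqrt(-1 + M)
n(s) = (-2 + s)**2
r(A, d) = -100 + d (r(A, d) = d - (-2 + 12)**2 = d - 1*10**2 = d - 1*100 = d - 100 = -100 + d)
1/r(28, Z(l(4))) = 1/(-100 + sqrt(-1 + 4)) = 1/(-100 + sqrt(3))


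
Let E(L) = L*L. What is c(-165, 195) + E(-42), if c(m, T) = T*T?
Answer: 39789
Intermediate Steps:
c(m, T) = T²
E(L) = L²
c(-165, 195) + E(-42) = 195² + (-42)² = 38025 + 1764 = 39789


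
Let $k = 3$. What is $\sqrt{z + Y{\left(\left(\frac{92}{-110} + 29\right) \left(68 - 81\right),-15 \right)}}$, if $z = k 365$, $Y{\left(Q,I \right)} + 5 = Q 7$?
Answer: $\frac{3 i \sqrt{495055}}{55} \approx 38.378 i$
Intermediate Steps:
$Y{\left(Q,I \right)} = -5 + 7 Q$ ($Y{\left(Q,I \right)} = -5 + Q 7 = -5 + 7 Q$)
$z = 1095$ ($z = 3 \cdot 365 = 1095$)
$\sqrt{z + Y{\left(\left(\frac{92}{-110} + 29\right) \left(68 - 81\right),-15 \right)}} = \sqrt{1095 + \left(-5 + 7 \left(\frac{92}{-110} + 29\right) \left(68 - 81\right)\right)} = \sqrt{1095 + \left(-5 + 7 \left(92 \left(- \frac{1}{110}\right) + 29\right) \left(-13\right)\right)} = \sqrt{1095 + \left(-5 + 7 \left(- \frac{46}{55} + 29\right) \left(-13\right)\right)} = \sqrt{1095 + \left(-5 + 7 \cdot \frac{1549}{55} \left(-13\right)\right)} = \sqrt{1095 + \left(-5 + 7 \left(- \frac{20137}{55}\right)\right)} = \sqrt{1095 - \frac{141234}{55}} = \sqrt{- \frac{81009}{55}} = \frac{3 i \sqrt{495055}}{55}$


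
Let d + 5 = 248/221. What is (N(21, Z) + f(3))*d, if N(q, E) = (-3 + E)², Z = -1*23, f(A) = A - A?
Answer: -44564/17 ≈ -2621.4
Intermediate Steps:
f(A) = 0
Z = -23
d = -857/221 (d = -5 + 248/221 = -857/221 ≈ -3.8778)
(N(21, Z) + f(3))*d = ((-3 - 23)² + 0)*(-857/221) = ((-26)² + 0)*(-857/221) = (676 + 0)*(-857/221) = 676*(-857/221) = -44564/17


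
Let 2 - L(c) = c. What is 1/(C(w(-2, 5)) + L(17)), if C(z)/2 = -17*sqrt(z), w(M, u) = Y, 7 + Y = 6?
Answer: -15/1381 + 34*I/1381 ≈ -0.010862 + 0.02462*I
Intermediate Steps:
Y = -1 (Y = -7 + 6 = -1)
w(M, u) = -1
C(z) = -34*sqrt(z) (C(z) = 2*(-17*sqrt(z)) = -34*sqrt(z))
L(c) = 2 - c
1/(C(w(-2, 5)) + L(17)) = 1/(-34*I + (2 - 1*17)) = 1/(-34*I + (2 - 17)) = 1/(-34*I - 15) = 1/(-15 - 34*I) = (-15 + 34*I)/1381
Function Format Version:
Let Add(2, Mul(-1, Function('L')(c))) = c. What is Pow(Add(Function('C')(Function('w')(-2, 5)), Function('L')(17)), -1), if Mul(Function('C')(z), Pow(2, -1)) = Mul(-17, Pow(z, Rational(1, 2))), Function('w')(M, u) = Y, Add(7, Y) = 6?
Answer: Add(Rational(-15, 1381), Mul(Rational(34, 1381), I)) ≈ Add(-0.010862, Mul(0.024620, I))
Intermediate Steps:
Y = -1 (Y = Add(-7, 6) = -1)
Function('w')(M, u) = -1
Function('C')(z) = Mul(-34, Pow(z, Rational(1, 2))) (Function('C')(z) = Mul(2, Mul(-17, Pow(z, Rational(1, 2)))) = Mul(-34, Pow(z, Rational(1, 2))))
Function('L')(c) = Add(2, Mul(-1, c))
Pow(Add(Function('C')(Function('w')(-2, 5)), Function('L')(17)), -1) = Pow(Add(Mul(-34, Pow(-1, Rational(1, 2))), Add(2, Mul(-1, 17))), -1) = Pow(Add(Mul(-34, I), Add(2, -17)), -1) = Pow(Add(Mul(-34, I), -15), -1) = Pow(Add(-15, Mul(-34, I)), -1) = Mul(Rational(1, 1381), Add(-15, Mul(34, I)))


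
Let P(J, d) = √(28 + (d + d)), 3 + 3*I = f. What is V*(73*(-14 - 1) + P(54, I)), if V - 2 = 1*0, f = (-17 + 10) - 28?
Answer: -2190 + 4*√6/3 ≈ -2186.7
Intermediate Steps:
f = -35 (f = -7 - 28 = -35)
I = -38/3 (I = -1 + (⅓)*(-35) = -1 - 35/3 = -38/3 ≈ -12.667)
P(J, d) = √(28 + 2*d)
V = 2 (V = 2 + 1*0 = 2 + 0 = 2)
V*(73*(-14 - 1) + P(54, I)) = 2*(73*(-14 - 1) + √(28 + 2*(-38/3))) = 2*(73*(-15) + √(28 - 76/3)) = 2*(-1095 + √(8/3)) = 2*(-1095 + 2*√6/3) = -2190 + 4*√6/3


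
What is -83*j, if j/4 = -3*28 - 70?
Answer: 51128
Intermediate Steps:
j = -616 (j = 4*(-3*28 - 70) = 4*(-84 - 70) = 4*(-154) = -616)
-83*j = -83*(-616) = 51128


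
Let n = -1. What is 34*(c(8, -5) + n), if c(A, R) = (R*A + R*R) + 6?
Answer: -340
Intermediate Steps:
c(A, R) = 6 + R² + A*R (c(A, R) = (A*R + R²) + 6 = (R² + A*R) + 6 = 6 + R² + A*R)
34*(c(8, -5) + n) = 34*((6 + (-5)² + 8*(-5)) - 1) = 34*((6 + 25 - 40) - 1) = 34*(-9 - 1) = 34*(-10) = -340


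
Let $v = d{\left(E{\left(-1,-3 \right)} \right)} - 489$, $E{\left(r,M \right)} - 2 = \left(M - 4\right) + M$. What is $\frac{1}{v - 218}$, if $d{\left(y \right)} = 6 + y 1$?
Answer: $- \frac{1}{709} \approx -0.0014104$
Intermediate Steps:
$E{\left(r,M \right)} = -2 + 2 M$ ($E{\left(r,M \right)} = 2 + \left(\left(M - 4\right) + M\right) = 2 + \left(\left(-4 + M\right) + M\right) = 2 + \left(-4 + 2 M\right) = -2 + 2 M$)
$d{\left(y \right)} = 6 + y$
$v = -491$ ($v = \left(6 + \left(-2 + 2 \left(-3\right)\right)\right) - 489 = \left(6 - 8\right) - 489 = -2 - 489 = -491$)
$\frac{1}{v - 218} = \frac{1}{-491 - 218} = \frac{1}{-709} = - \frac{1}{709}$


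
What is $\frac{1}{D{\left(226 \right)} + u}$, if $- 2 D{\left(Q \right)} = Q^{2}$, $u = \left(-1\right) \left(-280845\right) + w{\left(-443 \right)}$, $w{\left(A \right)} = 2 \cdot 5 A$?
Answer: $\frac{1}{250877} \approx 3.986 \cdot 10^{-6}$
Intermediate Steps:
$w{\left(A \right)} = 10 A$
$u = 276415$ ($u = \left(-1\right) \left(-280845\right) + 10 \left(-443\right) = 280845 - 4430 = 276415$)
$D{\left(Q \right)} = - \frac{Q^{2}}{2}$
$\frac{1}{D{\left(226 \right)} + u} = \frac{1}{- \frac{226^{2}}{2} + 276415} = \frac{1}{\left(- \frac{1}{2}\right) 51076 + 276415} = \frac{1}{-25538 + 276415} = \frac{1}{250877}$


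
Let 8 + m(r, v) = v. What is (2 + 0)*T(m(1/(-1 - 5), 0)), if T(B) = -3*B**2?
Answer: -384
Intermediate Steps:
m(r, v) = -8 + v
(2 + 0)*T(m(1/(-1 - 5), 0)) = (2 + 0)*(-3*(-8 + 0)**2) = 2*(-3*(-8)**2) = 2*(-3*64) = 2*(-192) = -384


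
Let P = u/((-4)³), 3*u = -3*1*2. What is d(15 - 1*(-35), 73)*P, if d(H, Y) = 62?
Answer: 31/16 ≈ 1.9375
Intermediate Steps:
u = -2 (u = (-3*1*2)/3 = (-3*2)/3 = (⅓)*(-6) = -2)
P = 1/32 (P = -2/((-4)³) = -2/(-64) = -2*(-1/64) = 1/32 ≈ 0.031250)
d(15 - 1*(-35), 73)*P = 62*(1/32) = 31/16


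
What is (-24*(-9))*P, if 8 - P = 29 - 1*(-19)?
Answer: -8640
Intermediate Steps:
P = -40 (P = 8 - (29 - 1*(-19)) = 8 - (29 + 19) = 8 - 1*48 = 8 - 48 = -40)
(-24*(-9))*P = -24*(-9)*(-40) = 216*(-40) = -8640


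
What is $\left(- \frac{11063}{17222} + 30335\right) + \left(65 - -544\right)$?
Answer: $\frac{532906505}{17222} \approx 30943.0$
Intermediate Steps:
$\left(- \frac{11063}{17222} + 30335\right) + \left(65 - -544\right) = \left(\left(-11063\right) \frac{1}{17222} + 30335\right) + \left(65 + 544\right) = \left(- \frac{11063}{17222} + 30335\right) + 609 = \frac{522418307}{17222} + 609 = \frac{532906505}{17222}$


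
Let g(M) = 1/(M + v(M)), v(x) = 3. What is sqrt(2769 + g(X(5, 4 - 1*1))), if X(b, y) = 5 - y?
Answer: sqrt(69230)/5 ≈ 52.623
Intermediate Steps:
g(M) = 1/(3 + M) (g(M) = 1/(M + 3) = 1/(3 + M))
sqrt(2769 + g(X(5, 4 - 1*1))) = sqrt(2769 + 1/(3 + (5 - (4 - 1*1)))) = sqrt(2769 + 1/(3 + (5 - (4 - 1)))) = sqrt(2769 + 1/(3 + (5 - 1*3))) = sqrt(2769 + 1/(3 + (5 - 3))) = sqrt(2769 + 1/(3 + 2)) = sqrt(2769 + 1/5) = sqrt(13846/5) = sqrt(69230)/5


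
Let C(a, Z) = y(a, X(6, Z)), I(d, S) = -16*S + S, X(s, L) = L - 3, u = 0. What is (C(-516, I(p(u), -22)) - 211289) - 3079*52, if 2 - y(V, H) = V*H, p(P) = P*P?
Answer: -202663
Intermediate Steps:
p(P) = P**2
X(s, L) = -3 + L
I(d, S) = -15*S
y(V, H) = 2 - H*V (y(V, H) = 2 - V*H = 2 - H*V)
C(a, Z) = 2 - a*(-3 + Z) (C(a, Z) = 2 - (-3 + Z)*a = 2 - a*(-3 + Z))
(C(-516, I(p(u), -22)) - 211289) - 3079*52 = ((2 - 1*(-516)*(-3 - 15*(-22))) - 211289) - 3079*52 = ((2 - 1*(-516)*(-3 + 330)) - 211289) - 160108 = ((2 - 1*(-516)*327) - 211289) - 160108 = ((2 + 168732) - 211289) - 160108 = (168734 - 211289) - 160108 = -42555 - 160108 = -202663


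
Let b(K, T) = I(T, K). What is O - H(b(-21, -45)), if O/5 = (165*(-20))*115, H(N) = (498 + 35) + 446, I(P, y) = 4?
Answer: -1898479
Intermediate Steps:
b(K, T) = 4
H(N) = 979 (H(N) = 533 + 446 = 979)
O = -1897500 (O = 5*((165*(-20))*115) = 5*(-3300*115) = 5*(-379500) = -1897500)
O - H(b(-21, -45)) = -1897500 - 1*979 = -1897500 - 979 = -1898479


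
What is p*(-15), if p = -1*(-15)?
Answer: -225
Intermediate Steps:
p = 15
p*(-15) = 15*(-15) = -225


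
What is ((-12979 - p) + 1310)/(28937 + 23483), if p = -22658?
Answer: 10989/52420 ≈ 0.20963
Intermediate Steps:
((-12979 - p) + 1310)/(28937 + 23483) = ((-12979 - 1*(-22658)) + 1310)/(28937 + 23483) = ((-12979 + 22658) + 1310)/52420 = (9679 + 1310)*(1/52420) = 10989*(1/52420) = 10989/52420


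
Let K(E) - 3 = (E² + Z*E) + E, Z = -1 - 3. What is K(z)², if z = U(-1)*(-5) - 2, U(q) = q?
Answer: 9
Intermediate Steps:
Z = -4
z = 3 (z = -1*(-5) - 2 = 5 - 2 = 3)
K(E) = 3 + E² - 3*E (K(E) = 3 + ((E² - 4*E) + E) = 3 + (E² - 3*E) = 3 + E² - 3*E)
K(z)² = (3 + 3² - 3*3)² = (3 + 9 - 9)² = 3² = 9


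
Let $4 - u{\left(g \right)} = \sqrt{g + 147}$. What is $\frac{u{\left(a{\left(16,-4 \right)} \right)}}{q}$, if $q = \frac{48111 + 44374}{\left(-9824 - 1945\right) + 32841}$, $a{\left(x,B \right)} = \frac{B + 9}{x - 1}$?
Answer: $\frac{84288}{92485} - \frac{7024 \sqrt{1326}}{92485} \approx -1.8542$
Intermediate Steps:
$a{\left(x,B \right)} = \frac{9 + B}{-1 + x}$
$u{\left(g \right)} = 4 - \sqrt{147 + g}$ ($u{\left(g \right)} = 4 - \sqrt{g + 147} = 4 - \sqrt{147 + g}$)
$q = \frac{92485}{21072}$ ($q = \frac{92485}{-11769 + 32841} = \frac{92485}{21072} \approx 4.389$)
$\frac{u{\left(a{\left(16,-4 \right)} \right)}}{q} = \frac{4 - \sqrt{147 + \frac{9 - 4}{-1 + 16}}}{\frac{92485}{21072}} = \left(4 - \sqrt{147 + \frac{1}{15} \cdot 5}\right) \frac{21072}{92485} = \left(4 - \sqrt{147 + \frac{1}{3}}\right) \frac{21072}{92485} = \left(4 - \sqrt{\frac{442}{3}}\right) \frac{21072}{92485} = \left(4 - \frac{\sqrt{1326}}{3}\right) \frac{21072}{92485} = \frac{84288}{92485} - \frac{7024 \sqrt{1326}}{92485}$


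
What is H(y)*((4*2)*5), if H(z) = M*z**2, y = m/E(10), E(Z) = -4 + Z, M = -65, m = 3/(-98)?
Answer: -325/4802 ≈ -0.067680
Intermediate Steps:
m = -3/98 (m = 3*(-1/98) = -3/98 ≈ -0.030612)
y = -1/196 (y = -3/(98*(-4 + 10)) = -3/98/6 = -3/98*1/6 = -1/196 ≈ -0.0051020)
H(z) = -65*z**2
H(y)*((4*2)*5) = (-65*(-1/196)**2)*((4*2)*5) = (-65*1/38416)*(8*5) = -65/38416*40 = -325/4802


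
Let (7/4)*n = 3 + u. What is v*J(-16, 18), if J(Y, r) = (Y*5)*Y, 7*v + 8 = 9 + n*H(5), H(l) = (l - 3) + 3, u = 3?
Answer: 162560/49 ≈ 3317.6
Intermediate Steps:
H(l) = l (H(l) = (-3 + l) + 3 = l)
n = 24/7 (n = 4*(3 + 3)/7 = (4/7)*6 = 24/7 ≈ 3.4286)
v = 127/49 (v = -8/7 + (9 + (24/7)*5)/7 = -8/7 + (9 + 120/7)/7 = -8/7 + (⅐)*(183/7) = -8/7 + 183/49 = 127/49 ≈ 2.5918)
J(Y, r) = 5*Y² (J(Y, r) = (5*Y)*Y = 5*Y²)
v*J(-16, 18) = 127*(5*(-16)²)/49 = 127*(5*256)/49 = (127/49)*1280 = 162560/49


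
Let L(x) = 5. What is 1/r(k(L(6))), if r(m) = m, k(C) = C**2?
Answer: 1/25 ≈ 0.040000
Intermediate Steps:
1/r(k(L(6))) = 1/(5**2) = 1/25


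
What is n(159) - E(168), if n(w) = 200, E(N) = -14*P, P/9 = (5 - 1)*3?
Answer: 1712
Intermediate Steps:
P = 108 (P = 9*((5 - 1)*3) = 9*(4*3) = 9*12 = 108)
E(N) = -1512 (E(N) = -14*108 = -1512)
n(159) - E(168) = 200 - 1*(-1512) = 200 + 1512 = 1712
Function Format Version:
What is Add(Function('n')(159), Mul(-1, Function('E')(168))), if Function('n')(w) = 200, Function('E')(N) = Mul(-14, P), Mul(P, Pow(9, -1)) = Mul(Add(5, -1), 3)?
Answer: 1712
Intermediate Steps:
P = 108 (P = Mul(9, Mul(Add(5, -1), 3)) = Mul(9, Mul(4, 3)) = Mul(9, 12) = 108)
Function('E')(N) = -1512 (Function('E')(N) = Mul(-14, 108) = -1512)
Add(Function('n')(159), Mul(-1, Function('E')(168))) = Add(200, Mul(-1, -1512)) = Add(200, 1512) = 1712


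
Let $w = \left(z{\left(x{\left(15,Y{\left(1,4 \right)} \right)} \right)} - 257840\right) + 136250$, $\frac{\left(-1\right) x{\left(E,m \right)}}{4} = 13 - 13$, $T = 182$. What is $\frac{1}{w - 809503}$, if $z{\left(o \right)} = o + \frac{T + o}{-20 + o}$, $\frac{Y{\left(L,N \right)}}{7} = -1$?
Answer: $- \frac{10}{9311021} \approx -1.074 \cdot 10^{-6}$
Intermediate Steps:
$Y{\left(L,N \right)} = -7$ ($Y{\left(L,N \right)} = 7 \left(-1\right) = -7$)
$x{\left(E,m \right)} = 0$ ($x{\left(E,m \right)} = - 4 \left(13 - 13\right) = \left(-4\right) 0 = 0$)
$z{\left(o \right)} = o + \frac{182 + o}{-20 + o}$
$w = - \frac{1215991}{10}$ ($w = \left(\frac{182 + 0^{2} - 0}{-20 + 0} - 257840\right) + 136250 = \left(\frac{182 + 0 + 0}{-20} - 257840\right) + 136250 = \left(\left(- \frac{1}{20}\right) 182 - 257840\right) + 136250 = \left(- \frac{91}{10} - 257840\right) + 136250 = - \frac{2578491}{10} + 136250 = - \frac{1215991}{10} \approx -1.216 \cdot 10^{5}$)
$\frac{1}{w - 809503} = \frac{1}{- \frac{1215991}{10} - 809503} = \frac{1}{- \frac{9311021}{10}} = - \frac{10}{9311021}$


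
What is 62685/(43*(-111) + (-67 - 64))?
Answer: -62685/4904 ≈ -12.782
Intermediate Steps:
62685/(43*(-111) + (-67 - 64)) = 62685/(-4773 - 131) = 62685/(-4904) = 62685*(-1/4904) = -62685/4904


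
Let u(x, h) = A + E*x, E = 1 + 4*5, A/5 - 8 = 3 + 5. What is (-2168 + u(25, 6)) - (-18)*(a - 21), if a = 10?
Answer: -1761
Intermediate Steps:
A = 80 (A = 40 + 5*(3 + 5) = 40 + 5*8 = 40 + 40 = 80)
E = 21 (E = 1 + 20 = 21)
u(x, h) = 80 + 21*x
(-2168 + u(25, 6)) - (-18)*(a - 21) = (-2168 + (80 + 21*25)) - (-18)*(10 - 21) = (-2168 + (80 + 525)) - (-18)*(-11) = (-2168 + 605) - 1*198 = -1563 - 198 = -1761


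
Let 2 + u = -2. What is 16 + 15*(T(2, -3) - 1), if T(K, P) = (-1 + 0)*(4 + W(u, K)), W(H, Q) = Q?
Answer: -89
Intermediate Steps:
u = -4 (u = -2 - 2 = -4)
T(K, P) = -4 - K (T(K, P) = (-1 + 0)*(4 + K) = -(4 + K) = -4 - K)
16 + 15*(T(2, -3) - 1) = 16 + 15*((-4 - 1*2) - 1) = 16 + 15*((-4 - 2) - 1) = 16 + 15*(-6 - 1) = 16 + 15*(-7) = 16 - 105 = -89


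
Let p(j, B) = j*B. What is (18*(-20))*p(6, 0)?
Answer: 0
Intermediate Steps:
p(j, B) = B*j
(18*(-20))*p(6, 0) = (18*(-20))*(0*6) = -360*0 = 0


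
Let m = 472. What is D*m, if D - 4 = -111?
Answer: -50504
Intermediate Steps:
D = -107 (D = 4 - 111 = -107)
D*m = -107*472 = -50504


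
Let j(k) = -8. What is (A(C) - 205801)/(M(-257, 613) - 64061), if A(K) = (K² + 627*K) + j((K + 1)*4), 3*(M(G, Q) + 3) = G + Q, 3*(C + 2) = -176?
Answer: 2161499/575508 ≈ 3.7558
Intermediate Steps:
C = -182/3 (C = -2 + (⅓)*(-176) = -2 - 176/3 = -182/3 ≈ -60.667)
M(G, Q) = -3 + G/3 + Q/3 (M(G, Q) = -3 + (G + Q)/3 = -3 + (G/3 + Q/3) = -3 + G/3 + Q/3)
A(K) = -8 + K² + 627*K (A(K) = (K² + 627*K) - 8 = -8 + K² + 627*K)
(A(C) - 205801)/(M(-257, 613) - 64061) = ((-8 + (-182/3)² + 627*(-182/3)) - 205801)/((-3 + (⅓)*(-257) + (⅓)*613) - 64061) = ((-8 + 33124/9 - 38038) - 205801)/((-3 - 257/3 + 613/3) - 64061) = (-309290/9 - 205801)/(347/3 - 64061) = -2161499/(9*(-191836/3)) = -2161499/9*(-3/191836) = 2161499/575508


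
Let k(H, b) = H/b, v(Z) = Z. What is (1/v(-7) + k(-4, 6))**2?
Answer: 289/441 ≈ 0.65533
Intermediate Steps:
(1/v(-7) + k(-4, 6))**2 = (1/(-7) - 4/6)**2 = (-1/7 - 4*1/6)**2 = (-1/7 - 2/3)**2 = (-17/21)**2 = 289/441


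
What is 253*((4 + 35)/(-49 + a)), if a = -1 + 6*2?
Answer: -9867/38 ≈ -259.66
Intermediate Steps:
a = 11 (a = -1 + 12 = 11)
253*((4 + 35)/(-49 + a)) = 253*((4 + 35)/(-49 + 11)) = 253*(39/(-38)) = 253*(39*(-1/38)) = 253*(-39/38) = -9867/38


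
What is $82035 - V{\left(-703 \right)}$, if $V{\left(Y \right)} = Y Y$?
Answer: $-412174$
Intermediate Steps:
$V{\left(Y \right)} = Y^{2}$
$82035 - V{\left(-703 \right)} = 82035 - \left(-703\right)^{2} = 82035 - 494209 = -412174$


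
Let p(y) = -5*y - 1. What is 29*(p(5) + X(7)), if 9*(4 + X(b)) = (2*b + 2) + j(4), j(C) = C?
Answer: -7250/9 ≈ -805.56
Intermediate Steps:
X(b) = -10/3 + 2*b/9 (X(b) = -4 + ((2*b + 2) + 4)/9 = -4 + ((2 + 2*b) + 4)/9 = -4 + (6 + 2*b)/9 = -4 + (⅔ + 2*b/9) = -10/3 + 2*b/9)
p(y) = -1 - 5*y
29*(p(5) + X(7)) = 29*((-1 - 5*5) + (-10/3 + (2/9)*7)) = 29*((-1 - 25) + (-10/3 + 14/9)) = 29*(-26 - 16/9) = 29*(-250/9) = -7250/9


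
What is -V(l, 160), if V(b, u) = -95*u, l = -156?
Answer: 15200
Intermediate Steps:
-V(l, 160) = -(-95)*160 = -1*(-15200) = 15200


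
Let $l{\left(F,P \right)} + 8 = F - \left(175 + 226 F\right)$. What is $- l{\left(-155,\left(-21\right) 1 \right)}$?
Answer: $-34692$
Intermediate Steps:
$l{\left(F,P \right)} = -183 - 225 F$ ($l{\left(F,P \right)} = -8 - \left(175 + 225 F\right) = -183 - 225 F$)
$- l{\left(-155,\left(-21\right) 1 \right)} = - (-183 - -34875) = - (-183 + 34875) = \left(-1\right) 34692 = -34692$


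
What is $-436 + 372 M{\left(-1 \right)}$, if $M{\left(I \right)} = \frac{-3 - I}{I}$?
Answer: $308$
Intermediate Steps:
$M{\left(I \right)} = \frac{-3 - I}{I}$
$-436 + 372 M{\left(-1 \right)} = -436 + 372 \frac{-3 - -1}{-1} = -436 + 372 \left(- (-3 + 1)\right) = -436 + 372 \left(\left(-1\right) \left(-2\right)\right) = -436 + 372 \cdot 2 = -436 + 744 = 308$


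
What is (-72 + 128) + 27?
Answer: 83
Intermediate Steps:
(-72 + 128) + 27 = 56 + 27 = 83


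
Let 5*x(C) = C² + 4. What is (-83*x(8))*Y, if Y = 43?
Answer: -242692/5 ≈ -48538.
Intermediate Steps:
x(C) = ⅘ + C²/5 (x(C) = (C² + 4)/5 = (4 + C²)/5 = ⅘ + C²/5)
(-83*x(8))*Y = -83*(⅘ + (⅕)*8²)*43 = -83*(⅘ + (⅕)*64)*43 = -83*(⅘ + 64/5)*43 = -83*68/5*43 = -5644/5*43 = -242692/5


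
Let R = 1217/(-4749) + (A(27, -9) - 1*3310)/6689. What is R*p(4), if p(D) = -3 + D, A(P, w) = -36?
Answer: -24030667/31766061 ≈ -0.75649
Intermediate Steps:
R = -24030667/31766061 (R = 1217/(-4749) + (-36 - 1*3310)/6689 = 1217*(-1/4749) + (-36 - 3310)*(1/6689) = -1217/4749 - 3346*1/6689 = -1217/4749 - 3346/6689 = -24030667/31766061 ≈ -0.75649)
R*p(4) = -24030667*(-3 + 4)/31766061 = -24030667/31766061*1 = -24030667/31766061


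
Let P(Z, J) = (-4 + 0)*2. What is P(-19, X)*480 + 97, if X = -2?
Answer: -3743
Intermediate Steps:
P(Z, J) = -8 (P(Z, J) = -4*2 = -8)
P(-19, X)*480 + 97 = -8*480 + 97 = -3840 + 97 = -3743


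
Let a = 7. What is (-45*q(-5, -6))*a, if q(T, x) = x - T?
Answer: 315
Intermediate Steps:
(-45*q(-5, -6))*a = -45*(-6 - 1*(-5))*7 = -45*(-6 + 5)*7 = -45*(-1)*7 = 45*7 = 315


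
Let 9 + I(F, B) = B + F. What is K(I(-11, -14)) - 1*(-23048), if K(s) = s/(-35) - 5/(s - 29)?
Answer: 7260451/315 ≈ 23049.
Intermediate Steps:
I(F, B) = -9 + B + F (I(F, B) = -9 + (B + F) = -9 + B + F)
K(s) = -5/(-29 + s) - s/35 (K(s) = s*(-1/35) - 5/(-29 + s) = -s/35 - 5/(-29 + s) = -5/(-29 + s) - s/35)
K(I(-11, -14)) - 1*(-23048) = (-175 - (-9 - 14 - 11)² + 29*(-9 - 14 - 11))/(35*(-29 + (-9 - 14 - 11))) - 1*(-23048) = (-175 - 1*(-34)² + 29*(-34))/(35*(-29 - 34)) + 23048 = (1/35)*(-175 - 1*1156 - 986)/(-63) + 23048 = (1/35)*(-1/63)*(-175 - 1156 - 986) + 23048 = (1/35)*(-1/63)*(-2317) + 23048 = 331/315 + 23048 = 7260451/315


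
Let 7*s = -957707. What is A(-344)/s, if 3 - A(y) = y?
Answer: -2429/957707 ≈ -0.0025363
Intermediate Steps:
s = -957707/7 (s = (⅐)*(-957707) = -957707/7 ≈ -1.3682e+5)
A(y) = 3 - y
A(-344)/s = (3 - 1*(-344))/(-957707/7) = (3 + 344)*(-7/957707) = 347*(-7/957707) = -2429/957707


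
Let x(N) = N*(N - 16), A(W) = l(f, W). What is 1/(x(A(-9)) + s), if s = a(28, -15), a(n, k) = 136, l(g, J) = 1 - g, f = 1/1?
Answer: 1/136 ≈ 0.0073529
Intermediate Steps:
f = 1
A(W) = 0 (A(W) = 1 - 1*1 = 1 - 1 = 0)
x(N) = N*(-16 + N)
s = 136
1/(x(A(-9)) + s) = 1/(0*(-16 + 0) + 136) = 1/(0*(-16) + 136) = 1/(0 + 136) = 1/136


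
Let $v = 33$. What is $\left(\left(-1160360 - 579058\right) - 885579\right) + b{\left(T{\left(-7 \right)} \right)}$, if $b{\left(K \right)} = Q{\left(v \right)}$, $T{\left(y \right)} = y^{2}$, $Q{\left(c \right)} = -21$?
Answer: $-2625018$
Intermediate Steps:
$b{\left(K \right)} = -21$
$\left(\left(-1160360 - 579058\right) - 885579\right) + b{\left(T{\left(-7 \right)} \right)} = \left(\left(-1160360 - 579058\right) - 885579\right) - 21 = \left(-1739418 - 885579\right) - 21 = -2624997 - 21 = -2625018$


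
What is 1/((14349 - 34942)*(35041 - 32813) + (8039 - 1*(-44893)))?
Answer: -1/45828272 ≈ -2.1821e-8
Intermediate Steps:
1/((14349 - 34942)*(35041 - 32813) + (8039 - 1*(-44893))) = 1/(-20593*2228 + (8039 + 44893)) = 1/(-45881204 + 52932) = 1/(-45828272) = -1/45828272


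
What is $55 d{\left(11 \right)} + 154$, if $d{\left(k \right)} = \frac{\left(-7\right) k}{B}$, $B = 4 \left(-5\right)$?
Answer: $\frac{1463}{4} \approx 365.75$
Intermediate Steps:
$B = -20$
$d{\left(k \right)} = \frac{7 k}{20}$ ($d{\left(k \right)} = \frac{\left(-7\right) k}{-20} = - 7 k \left(- \frac{1}{20}\right) = \frac{7 k}{20}$)
$55 d{\left(11 \right)} + 154 = 55 \cdot \frac{7}{20} \cdot 11 + 154 = 55 \cdot \frac{77}{20} + 154 = \frac{847}{4} + 154 = \frac{1463}{4}$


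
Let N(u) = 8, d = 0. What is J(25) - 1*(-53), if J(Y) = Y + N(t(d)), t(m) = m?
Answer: 86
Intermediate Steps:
J(Y) = 8 + Y (J(Y) = Y + 8 = 8 + Y)
J(25) - 1*(-53) = (8 + 25) - 1*(-53) = 33 + 53 = 86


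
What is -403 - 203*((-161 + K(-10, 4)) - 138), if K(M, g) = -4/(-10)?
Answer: 301064/5 ≈ 60213.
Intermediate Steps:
K(M, g) = ⅖ (K(M, g) = -4*(-⅒) = ⅖)
-403 - 203*((-161 + K(-10, 4)) - 138) = -403 - 203*((-161 + ⅖) - 138) = -403 - 203*(-803/5 - 138) = -403 - 203*(-1493/5) = -403 + 303079/5 = 301064/5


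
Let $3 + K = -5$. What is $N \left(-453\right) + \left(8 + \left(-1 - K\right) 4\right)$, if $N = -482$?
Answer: $218382$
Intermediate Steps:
$K = -8$ ($K = -3 - 5 = -8$)
$N \left(-453\right) + \left(8 + \left(-1 - K\right) 4\right) = \left(-482\right) \left(-453\right) + \left(8 + \left(-1 - -8\right) 4\right) = 218346 + \left(8 + \left(-1 + 8\right) 4\right) = 218346 + \left(8 + 7 \cdot 4\right) = 218346 + \left(8 + 28\right) = 218346 + 36 = 218382$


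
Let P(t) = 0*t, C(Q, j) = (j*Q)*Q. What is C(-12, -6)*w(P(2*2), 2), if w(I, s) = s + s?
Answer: -3456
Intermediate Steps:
C(Q, j) = j*Q² (C(Q, j) = (Q*j)*Q = j*Q²)
P(t) = 0
w(I, s) = 2*s
C(-12, -6)*w(P(2*2), 2) = (-6*(-12)²)*(2*2) = -6*144*4 = -864*4 = -3456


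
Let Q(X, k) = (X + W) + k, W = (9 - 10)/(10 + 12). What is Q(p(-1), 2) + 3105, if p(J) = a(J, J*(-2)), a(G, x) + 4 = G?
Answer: 68243/22 ≈ 3102.0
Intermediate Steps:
a(G, x) = -4 + G
p(J) = -4 + J
W = -1/22 ≈ -0.045455
Q(X, k) = -1/22 + X + k (Q(X, k) = (X - 1/22) + k = (-1/22 + X) + k = -1/22 + X + k)
Q(p(-1), 2) + 3105 = (-1/22 + (-4 - 1) + 2) + 3105 = (-1/22 - 5 + 2) + 3105 = -67/22 + 3105 = 68243/22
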